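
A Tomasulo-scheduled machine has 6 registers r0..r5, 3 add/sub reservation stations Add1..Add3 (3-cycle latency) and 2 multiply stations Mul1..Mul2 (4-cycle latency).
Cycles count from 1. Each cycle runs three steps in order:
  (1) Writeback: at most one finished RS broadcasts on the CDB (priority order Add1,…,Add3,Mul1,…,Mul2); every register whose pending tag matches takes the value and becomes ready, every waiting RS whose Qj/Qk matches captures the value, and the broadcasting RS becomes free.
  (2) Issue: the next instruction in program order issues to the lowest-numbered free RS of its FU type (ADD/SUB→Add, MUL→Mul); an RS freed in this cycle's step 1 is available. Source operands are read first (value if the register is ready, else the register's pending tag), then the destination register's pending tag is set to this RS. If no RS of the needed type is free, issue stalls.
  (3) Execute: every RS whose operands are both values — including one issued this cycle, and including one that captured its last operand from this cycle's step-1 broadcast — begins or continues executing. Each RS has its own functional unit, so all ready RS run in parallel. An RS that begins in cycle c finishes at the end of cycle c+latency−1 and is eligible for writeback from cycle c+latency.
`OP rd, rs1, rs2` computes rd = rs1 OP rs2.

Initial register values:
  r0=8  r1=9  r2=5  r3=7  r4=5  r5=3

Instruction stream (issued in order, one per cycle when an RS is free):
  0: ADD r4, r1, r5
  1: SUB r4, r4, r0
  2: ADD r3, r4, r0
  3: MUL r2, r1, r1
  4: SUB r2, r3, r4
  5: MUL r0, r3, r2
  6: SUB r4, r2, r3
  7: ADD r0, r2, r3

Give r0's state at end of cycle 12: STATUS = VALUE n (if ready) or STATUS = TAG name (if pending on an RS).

STATUS = TAG Add3

c1: issue ADD r4<-Add1 | r0:8,r1:9,r2:5,r3:7,r4:Add1,r5:3
c2: issue SUB r4<-Add2 | r0:8,r1:9,r2:5,r3:7,r4:Add2,r5:3
c3: issue ADD r3<-Add3 | r0:8,r1:9,r2:5,r3:Add3,r4:Add2,r5:3
c4: CDB Add1=12; issue MUL r2<-Mul1 | r0:8,r1:9,r2:Mul1,r3:Add3,r4:Add2,r5:3
c5: issue SUB r2<-Add1 | r0:8,r1:9,r2:Add1,r3:Add3,r4:Add2,r5:3
c6: issue MUL r0<-Mul2 | r0:Mul2,r1:9,r2:Add1,r3:Add3,r4:Add2,r5:3
c7: CDB Add2=4; issue SUB r4<-Add2 | r0:Mul2,r1:9,r2:Add1,r3:Add3,r4:Add2,r5:3
c8: CDB Mul1=81; stall | r0:Mul2,r1:9,r2:Add1,r3:Add3,r4:Add2,r5:3
c9: stall | r0:Mul2,r1:9,r2:Add1,r3:Add3,r4:Add2,r5:3
c10: CDB Add3=12; issue ADD r0<-Add3 | r0:Add3,r1:9,r2:Add1,r3:12,r4:Add2,r5:3
c11: - | r0:Add3,r1:9,r2:Add1,r3:12,r4:Add2,r5:3
c12: - | r0:Add3,r1:9,r2:Add1,r3:12,r4:Add2,r5:3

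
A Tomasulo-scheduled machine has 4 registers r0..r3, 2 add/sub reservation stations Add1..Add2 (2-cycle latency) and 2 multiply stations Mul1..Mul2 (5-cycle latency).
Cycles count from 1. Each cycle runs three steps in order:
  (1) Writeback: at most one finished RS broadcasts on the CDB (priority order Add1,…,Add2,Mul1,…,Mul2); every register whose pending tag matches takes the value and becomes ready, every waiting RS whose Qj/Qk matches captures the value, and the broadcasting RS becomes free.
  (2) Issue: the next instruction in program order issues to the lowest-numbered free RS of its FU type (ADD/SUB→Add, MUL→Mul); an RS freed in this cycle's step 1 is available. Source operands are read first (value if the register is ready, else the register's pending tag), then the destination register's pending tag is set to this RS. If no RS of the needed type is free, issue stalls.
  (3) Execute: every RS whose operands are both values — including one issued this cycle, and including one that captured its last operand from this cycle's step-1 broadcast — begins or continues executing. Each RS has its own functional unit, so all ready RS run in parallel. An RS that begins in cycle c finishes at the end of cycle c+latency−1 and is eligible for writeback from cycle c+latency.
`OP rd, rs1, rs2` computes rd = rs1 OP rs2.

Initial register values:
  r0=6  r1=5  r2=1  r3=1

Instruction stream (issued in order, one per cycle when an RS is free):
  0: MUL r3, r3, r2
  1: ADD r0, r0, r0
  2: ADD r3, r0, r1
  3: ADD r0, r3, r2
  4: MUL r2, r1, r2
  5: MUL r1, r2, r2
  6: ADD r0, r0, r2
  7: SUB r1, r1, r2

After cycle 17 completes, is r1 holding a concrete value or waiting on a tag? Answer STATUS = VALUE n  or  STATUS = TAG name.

STATUS = VALUE 20

c1: issue MUL r3<-Mul1 | r0:6,r1:5,r2:1,r3:Mul1
c2: issue ADD r0<-Add1 | r0:Add1,r1:5,r2:1,r3:Mul1
c3: issue ADD r3<-Add2 | r0:Add1,r1:5,r2:1,r3:Add2
c4: CDB Add1=12; issue ADD r0<-Add1 | r0:Add1,r1:5,r2:1,r3:Add2
c5: issue MUL r2<-Mul2 | r0:Add1,r1:5,r2:Mul2,r3:Add2
c6: CDB Add2=17; stall | r0:Add1,r1:5,r2:Mul2,r3:17
c7: CDB Mul1=1; issue MUL r1<-Mul1 | r0:Add1,r1:Mul1,r2:Mul2,r3:17
c8: CDB Add1=18; issue ADD r0<-Add1 | r0:Add1,r1:Mul1,r2:Mul2,r3:17
c9: issue SUB r1<-Add2 | r0:Add1,r1:Add2,r2:Mul2,r3:17
c10: CDB Mul2=5 | r0:Add1,r1:Add2,r2:5,r3:17
c11: - | r0:Add1,r1:Add2,r2:5,r3:17
c12: CDB Add1=23 | r0:23,r1:Add2,r2:5,r3:17
c13: - | r0:23,r1:Add2,r2:5,r3:17
c14: - | r0:23,r1:Add2,r2:5,r3:17
c15: CDB Mul1=25 | r0:23,r1:Add2,r2:5,r3:17
c16: - | r0:23,r1:Add2,r2:5,r3:17
c17: CDB Add2=20 | r0:23,r1:20,r2:5,r3:17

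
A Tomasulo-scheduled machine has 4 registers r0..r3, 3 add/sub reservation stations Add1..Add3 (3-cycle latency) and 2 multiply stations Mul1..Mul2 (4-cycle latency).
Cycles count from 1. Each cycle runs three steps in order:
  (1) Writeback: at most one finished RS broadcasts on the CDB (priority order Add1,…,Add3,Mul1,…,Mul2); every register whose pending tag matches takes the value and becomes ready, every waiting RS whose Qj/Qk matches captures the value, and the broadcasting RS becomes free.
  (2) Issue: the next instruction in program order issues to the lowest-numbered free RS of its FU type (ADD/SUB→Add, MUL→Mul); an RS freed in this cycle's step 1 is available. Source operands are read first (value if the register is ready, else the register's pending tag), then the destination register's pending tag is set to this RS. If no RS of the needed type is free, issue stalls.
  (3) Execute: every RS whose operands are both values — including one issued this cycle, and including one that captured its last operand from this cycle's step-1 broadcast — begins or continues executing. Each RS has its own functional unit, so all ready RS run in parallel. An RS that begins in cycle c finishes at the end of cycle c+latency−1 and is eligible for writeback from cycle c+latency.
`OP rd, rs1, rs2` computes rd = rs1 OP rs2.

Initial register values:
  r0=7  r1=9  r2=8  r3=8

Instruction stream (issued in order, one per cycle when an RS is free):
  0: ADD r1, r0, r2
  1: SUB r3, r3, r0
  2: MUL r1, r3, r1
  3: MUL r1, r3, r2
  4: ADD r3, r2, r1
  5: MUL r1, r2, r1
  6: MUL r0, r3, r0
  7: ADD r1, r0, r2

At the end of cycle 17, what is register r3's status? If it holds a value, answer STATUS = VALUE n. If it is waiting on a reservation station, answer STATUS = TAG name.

STATUS = VALUE 16

  c1: issue ADD r1<-Add1  regs: r0:7,r1:Add1,r2:8,r3:8
  c2: issue SUB r3<-Add2  regs: r0:7,r1:Add1,r2:8,r3:Add2
  c3: issue MUL r1<-Mul1  regs: r0:7,r1:Mul1,r2:8,r3:Add2
  c4: CDB Add1=15; issue MUL r1<-Mul2  regs: r0:7,r1:Mul2,r2:8,r3:Add2
  c5: CDB Add2=1; issue ADD r3<-Add1  regs: r0:7,r1:Mul2,r2:8,r3:Add1
  c6: stall  regs: r0:7,r1:Mul2,r2:8,r3:Add1
  c7: stall  regs: r0:7,r1:Mul2,r2:8,r3:Add1
  c8: stall  regs: r0:7,r1:Mul2,r2:8,r3:Add1
  c9: CDB Mul1=15; issue MUL r1<-Mul1  regs: r0:7,r1:Mul1,r2:8,r3:Add1
  c10: CDB Mul2=8; issue MUL r0<-Mul2  regs: r0:Mul2,r1:Mul1,r2:8,r3:Add1
  c11: issue ADD r1<-Add2  regs: r0:Mul2,r1:Add2,r2:8,r3:Add1
  c12: -  regs: r0:Mul2,r1:Add2,r2:8,r3:Add1
  c13: CDB Add1=16  regs: r0:Mul2,r1:Add2,r2:8,r3:16
  c14: CDB Mul1=64  regs: r0:Mul2,r1:Add2,r2:8,r3:16
  c15: -  regs: r0:Mul2,r1:Add2,r2:8,r3:16
  c16: -  regs: r0:Mul2,r1:Add2,r2:8,r3:16
  c17: CDB Mul2=112  regs: r0:112,r1:Add2,r2:8,r3:16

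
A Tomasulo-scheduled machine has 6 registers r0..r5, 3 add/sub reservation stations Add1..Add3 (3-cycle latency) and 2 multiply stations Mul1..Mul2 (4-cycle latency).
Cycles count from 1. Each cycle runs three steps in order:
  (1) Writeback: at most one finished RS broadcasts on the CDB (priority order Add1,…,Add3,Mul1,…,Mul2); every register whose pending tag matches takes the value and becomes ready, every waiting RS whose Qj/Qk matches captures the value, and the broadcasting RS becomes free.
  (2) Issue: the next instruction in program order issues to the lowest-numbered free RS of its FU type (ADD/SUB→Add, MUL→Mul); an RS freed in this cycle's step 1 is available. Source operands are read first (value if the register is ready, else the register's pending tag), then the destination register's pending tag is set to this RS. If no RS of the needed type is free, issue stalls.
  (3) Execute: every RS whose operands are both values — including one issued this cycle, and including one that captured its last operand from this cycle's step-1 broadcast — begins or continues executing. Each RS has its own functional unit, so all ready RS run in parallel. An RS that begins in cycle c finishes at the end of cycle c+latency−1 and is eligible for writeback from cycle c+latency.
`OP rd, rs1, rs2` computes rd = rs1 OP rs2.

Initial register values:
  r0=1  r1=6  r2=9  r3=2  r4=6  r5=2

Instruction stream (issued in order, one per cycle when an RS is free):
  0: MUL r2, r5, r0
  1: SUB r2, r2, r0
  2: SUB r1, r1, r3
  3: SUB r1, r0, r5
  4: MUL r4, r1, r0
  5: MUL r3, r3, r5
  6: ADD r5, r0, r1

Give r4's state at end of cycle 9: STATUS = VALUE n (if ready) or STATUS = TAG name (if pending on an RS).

cycle 1: issue MUL r2<-Mul1 // r0:1,r1:6,r2:Mul1,r3:2,r4:6,r5:2
cycle 2: issue SUB r2<-Add1 // r0:1,r1:6,r2:Add1,r3:2,r4:6,r5:2
cycle 3: issue SUB r1<-Add2 // r0:1,r1:Add2,r2:Add1,r3:2,r4:6,r5:2
cycle 4: issue SUB r1<-Add3 // r0:1,r1:Add3,r2:Add1,r3:2,r4:6,r5:2
cycle 5: CDB Mul1=2; issue MUL r4<-Mul1 // r0:1,r1:Add3,r2:Add1,r3:2,r4:Mul1,r5:2
cycle 6: CDB Add2=4; issue MUL r3<-Mul2 // r0:1,r1:Add3,r2:Add1,r3:Mul2,r4:Mul1,r5:2
cycle 7: CDB Add3=-1; issue ADD r5<-Add2 // r0:1,r1:-1,r2:Add1,r3:Mul2,r4:Mul1,r5:Add2
cycle 8: CDB Add1=1 // r0:1,r1:-1,r2:1,r3:Mul2,r4:Mul1,r5:Add2
cycle 9: - // r0:1,r1:-1,r2:1,r3:Mul2,r4:Mul1,r5:Add2

STATUS = TAG Mul1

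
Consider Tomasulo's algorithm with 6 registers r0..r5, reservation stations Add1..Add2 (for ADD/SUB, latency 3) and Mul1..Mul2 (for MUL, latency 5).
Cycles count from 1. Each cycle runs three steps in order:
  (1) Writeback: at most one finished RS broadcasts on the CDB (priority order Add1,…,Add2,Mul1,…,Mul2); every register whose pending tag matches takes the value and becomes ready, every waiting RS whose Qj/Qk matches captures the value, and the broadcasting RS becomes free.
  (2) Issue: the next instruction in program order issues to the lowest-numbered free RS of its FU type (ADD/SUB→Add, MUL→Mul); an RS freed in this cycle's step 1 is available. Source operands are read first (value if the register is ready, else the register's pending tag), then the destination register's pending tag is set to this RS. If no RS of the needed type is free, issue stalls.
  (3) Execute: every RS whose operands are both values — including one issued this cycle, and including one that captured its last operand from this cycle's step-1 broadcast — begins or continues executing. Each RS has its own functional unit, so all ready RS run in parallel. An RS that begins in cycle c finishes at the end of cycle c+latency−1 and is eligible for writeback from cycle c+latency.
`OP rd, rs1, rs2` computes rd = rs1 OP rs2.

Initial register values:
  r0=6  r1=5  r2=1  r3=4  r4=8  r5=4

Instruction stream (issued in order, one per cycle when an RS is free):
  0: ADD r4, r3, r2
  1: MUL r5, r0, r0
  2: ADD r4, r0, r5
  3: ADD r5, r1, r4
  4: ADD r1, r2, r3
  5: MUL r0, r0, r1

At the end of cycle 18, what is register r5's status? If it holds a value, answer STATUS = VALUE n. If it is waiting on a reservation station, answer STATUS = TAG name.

STATUS = VALUE 47

c1: issue ADD r4<-Add1 | r0:6,r1:5,r2:1,r3:4,r4:Add1,r5:4
c2: issue MUL r5<-Mul1 | r0:6,r1:5,r2:1,r3:4,r4:Add1,r5:Mul1
c3: issue ADD r4<-Add2 | r0:6,r1:5,r2:1,r3:4,r4:Add2,r5:Mul1
c4: CDB Add1=5; issue ADD r5<-Add1 | r0:6,r1:5,r2:1,r3:4,r4:Add2,r5:Add1
c5: stall | r0:6,r1:5,r2:1,r3:4,r4:Add2,r5:Add1
c6: stall | r0:6,r1:5,r2:1,r3:4,r4:Add2,r5:Add1
c7: CDB Mul1=36; stall | r0:6,r1:5,r2:1,r3:4,r4:Add2,r5:Add1
c8: stall | r0:6,r1:5,r2:1,r3:4,r4:Add2,r5:Add1
c9: stall | r0:6,r1:5,r2:1,r3:4,r4:Add2,r5:Add1
c10: CDB Add2=42; issue ADD r1<-Add2 | r0:6,r1:Add2,r2:1,r3:4,r4:42,r5:Add1
c11: issue MUL r0<-Mul1 | r0:Mul1,r1:Add2,r2:1,r3:4,r4:42,r5:Add1
c12: - | r0:Mul1,r1:Add2,r2:1,r3:4,r4:42,r5:Add1
c13: CDB Add1=47 | r0:Mul1,r1:Add2,r2:1,r3:4,r4:42,r5:47
c14: CDB Add2=5 | r0:Mul1,r1:5,r2:1,r3:4,r4:42,r5:47
c15: - | r0:Mul1,r1:5,r2:1,r3:4,r4:42,r5:47
c16: - | r0:Mul1,r1:5,r2:1,r3:4,r4:42,r5:47
c17: - | r0:Mul1,r1:5,r2:1,r3:4,r4:42,r5:47
c18: - | r0:Mul1,r1:5,r2:1,r3:4,r4:42,r5:47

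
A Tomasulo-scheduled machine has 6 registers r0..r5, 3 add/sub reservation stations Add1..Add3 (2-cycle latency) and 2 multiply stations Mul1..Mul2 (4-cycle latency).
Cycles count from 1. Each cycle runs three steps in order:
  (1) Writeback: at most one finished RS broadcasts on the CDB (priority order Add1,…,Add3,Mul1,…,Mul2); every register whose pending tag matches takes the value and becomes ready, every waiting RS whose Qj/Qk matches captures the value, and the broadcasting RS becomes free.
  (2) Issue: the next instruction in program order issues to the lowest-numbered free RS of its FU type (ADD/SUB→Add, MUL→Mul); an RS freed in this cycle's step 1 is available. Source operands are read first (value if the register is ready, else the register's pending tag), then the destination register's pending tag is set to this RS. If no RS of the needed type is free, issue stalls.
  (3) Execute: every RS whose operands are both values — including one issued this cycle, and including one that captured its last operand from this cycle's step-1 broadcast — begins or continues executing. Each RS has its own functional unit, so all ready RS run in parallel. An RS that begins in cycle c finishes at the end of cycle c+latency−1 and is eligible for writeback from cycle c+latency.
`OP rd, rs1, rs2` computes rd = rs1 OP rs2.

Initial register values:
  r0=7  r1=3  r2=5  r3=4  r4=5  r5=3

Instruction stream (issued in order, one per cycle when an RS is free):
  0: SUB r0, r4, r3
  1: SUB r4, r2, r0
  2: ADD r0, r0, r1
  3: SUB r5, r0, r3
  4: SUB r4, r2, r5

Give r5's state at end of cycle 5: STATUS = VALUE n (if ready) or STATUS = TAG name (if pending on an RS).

  c1: issue SUB r0<-Add1  regs: r0:Add1,r1:3,r2:5,r3:4,r4:5,r5:3
  c2: issue SUB r4<-Add2  regs: r0:Add1,r1:3,r2:5,r3:4,r4:Add2,r5:3
  c3: CDB Add1=1; issue ADD r0<-Add1  regs: r0:Add1,r1:3,r2:5,r3:4,r4:Add2,r5:3
  c4: issue SUB r5<-Add3  regs: r0:Add1,r1:3,r2:5,r3:4,r4:Add2,r5:Add3
  c5: CDB Add1=4; issue SUB r4<-Add1  regs: r0:4,r1:3,r2:5,r3:4,r4:Add1,r5:Add3

STATUS = TAG Add3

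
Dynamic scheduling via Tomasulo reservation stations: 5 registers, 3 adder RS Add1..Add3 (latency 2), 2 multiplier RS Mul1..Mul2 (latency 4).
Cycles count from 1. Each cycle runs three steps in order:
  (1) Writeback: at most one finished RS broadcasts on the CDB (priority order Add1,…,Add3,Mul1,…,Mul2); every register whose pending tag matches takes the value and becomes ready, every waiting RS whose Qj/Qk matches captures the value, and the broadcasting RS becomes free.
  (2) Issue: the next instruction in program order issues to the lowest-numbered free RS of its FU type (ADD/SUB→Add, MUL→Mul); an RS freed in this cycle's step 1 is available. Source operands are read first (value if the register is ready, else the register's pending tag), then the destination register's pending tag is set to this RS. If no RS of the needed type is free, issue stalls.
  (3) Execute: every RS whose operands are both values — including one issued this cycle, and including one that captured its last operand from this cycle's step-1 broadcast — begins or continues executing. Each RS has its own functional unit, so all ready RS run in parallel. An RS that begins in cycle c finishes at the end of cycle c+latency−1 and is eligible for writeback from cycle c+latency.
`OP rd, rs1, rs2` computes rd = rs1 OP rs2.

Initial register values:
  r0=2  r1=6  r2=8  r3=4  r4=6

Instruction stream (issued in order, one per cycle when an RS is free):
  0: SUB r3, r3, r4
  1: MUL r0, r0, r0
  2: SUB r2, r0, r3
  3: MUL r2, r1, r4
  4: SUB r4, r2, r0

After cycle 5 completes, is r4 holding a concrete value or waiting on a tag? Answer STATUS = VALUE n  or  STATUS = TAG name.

STATUS = TAG Add2

c1: issue SUB r3<-Add1 | r0:2,r1:6,r2:8,r3:Add1,r4:6
c2: issue MUL r0<-Mul1 | r0:Mul1,r1:6,r2:8,r3:Add1,r4:6
c3: CDB Add1=-2; issue SUB r2<-Add1 | r0:Mul1,r1:6,r2:Add1,r3:-2,r4:6
c4: issue MUL r2<-Mul2 | r0:Mul1,r1:6,r2:Mul2,r3:-2,r4:6
c5: issue SUB r4<-Add2 | r0:Mul1,r1:6,r2:Mul2,r3:-2,r4:Add2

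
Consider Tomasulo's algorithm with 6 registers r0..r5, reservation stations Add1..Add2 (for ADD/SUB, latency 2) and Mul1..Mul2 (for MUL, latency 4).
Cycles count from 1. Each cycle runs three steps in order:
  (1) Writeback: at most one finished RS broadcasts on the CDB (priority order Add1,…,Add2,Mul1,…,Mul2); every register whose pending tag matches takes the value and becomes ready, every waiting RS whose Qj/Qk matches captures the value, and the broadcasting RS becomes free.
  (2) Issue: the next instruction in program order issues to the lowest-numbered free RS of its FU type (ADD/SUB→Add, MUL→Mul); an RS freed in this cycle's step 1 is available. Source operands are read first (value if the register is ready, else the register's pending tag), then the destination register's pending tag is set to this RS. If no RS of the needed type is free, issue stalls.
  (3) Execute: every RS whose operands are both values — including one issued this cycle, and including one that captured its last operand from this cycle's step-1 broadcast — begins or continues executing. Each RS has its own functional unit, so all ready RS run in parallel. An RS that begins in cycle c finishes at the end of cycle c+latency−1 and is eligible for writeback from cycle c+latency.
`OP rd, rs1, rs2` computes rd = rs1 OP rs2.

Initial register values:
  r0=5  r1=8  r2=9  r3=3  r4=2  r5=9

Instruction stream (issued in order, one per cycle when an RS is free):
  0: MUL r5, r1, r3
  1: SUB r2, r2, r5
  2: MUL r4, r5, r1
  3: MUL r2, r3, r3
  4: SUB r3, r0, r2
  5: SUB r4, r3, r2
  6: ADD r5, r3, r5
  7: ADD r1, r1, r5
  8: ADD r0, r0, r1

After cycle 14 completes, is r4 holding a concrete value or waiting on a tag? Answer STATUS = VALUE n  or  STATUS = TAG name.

c1: issue MUL r5<-Mul1 | r0:5,r1:8,r2:9,r3:3,r4:2,r5:Mul1
c2: issue SUB r2<-Add1 | r0:5,r1:8,r2:Add1,r3:3,r4:2,r5:Mul1
c3: issue MUL r4<-Mul2 | r0:5,r1:8,r2:Add1,r3:3,r4:Mul2,r5:Mul1
c4: stall | r0:5,r1:8,r2:Add1,r3:3,r4:Mul2,r5:Mul1
c5: CDB Mul1=24; issue MUL r2<-Mul1 | r0:5,r1:8,r2:Mul1,r3:3,r4:Mul2,r5:24
c6: issue SUB r3<-Add2 | r0:5,r1:8,r2:Mul1,r3:Add2,r4:Mul2,r5:24
c7: CDB Add1=-15; issue SUB r4<-Add1 | r0:5,r1:8,r2:Mul1,r3:Add2,r4:Add1,r5:24
c8: stall | r0:5,r1:8,r2:Mul1,r3:Add2,r4:Add1,r5:24
c9: CDB Mul1=9; stall | r0:5,r1:8,r2:9,r3:Add2,r4:Add1,r5:24
c10: CDB Mul2=192; stall | r0:5,r1:8,r2:9,r3:Add2,r4:Add1,r5:24
c11: CDB Add2=-4; issue ADD r5<-Add2 | r0:5,r1:8,r2:9,r3:-4,r4:Add1,r5:Add2
c12: stall | r0:5,r1:8,r2:9,r3:-4,r4:Add1,r5:Add2
c13: CDB Add1=-13; issue ADD r1<-Add1 | r0:5,r1:Add1,r2:9,r3:-4,r4:-13,r5:Add2
c14: CDB Add2=20; issue ADD r0<-Add2 | r0:Add2,r1:Add1,r2:9,r3:-4,r4:-13,r5:20

STATUS = VALUE -13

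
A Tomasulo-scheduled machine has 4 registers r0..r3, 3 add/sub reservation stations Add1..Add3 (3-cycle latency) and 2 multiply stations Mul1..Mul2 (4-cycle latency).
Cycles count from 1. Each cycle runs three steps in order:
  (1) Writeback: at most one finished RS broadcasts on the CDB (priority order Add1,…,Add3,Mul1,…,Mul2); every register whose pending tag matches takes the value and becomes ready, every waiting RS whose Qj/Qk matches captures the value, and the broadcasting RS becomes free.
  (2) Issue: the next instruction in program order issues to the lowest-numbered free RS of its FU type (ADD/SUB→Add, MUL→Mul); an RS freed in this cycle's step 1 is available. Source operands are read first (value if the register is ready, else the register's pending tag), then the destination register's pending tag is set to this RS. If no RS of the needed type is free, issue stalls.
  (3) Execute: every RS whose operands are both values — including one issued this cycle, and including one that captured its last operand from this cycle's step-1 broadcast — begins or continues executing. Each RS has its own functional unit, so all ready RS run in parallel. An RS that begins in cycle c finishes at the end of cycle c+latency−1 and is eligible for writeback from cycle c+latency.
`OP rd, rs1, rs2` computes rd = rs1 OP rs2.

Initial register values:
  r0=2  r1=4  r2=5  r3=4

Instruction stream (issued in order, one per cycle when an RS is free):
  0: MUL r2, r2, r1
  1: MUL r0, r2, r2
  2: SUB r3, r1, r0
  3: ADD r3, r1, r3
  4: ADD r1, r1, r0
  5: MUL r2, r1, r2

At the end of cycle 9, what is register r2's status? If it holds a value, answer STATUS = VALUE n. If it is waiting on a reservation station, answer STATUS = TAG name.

  c1: issue MUL r2<-Mul1  regs: r0:2,r1:4,r2:Mul1,r3:4
  c2: issue MUL r0<-Mul2  regs: r0:Mul2,r1:4,r2:Mul1,r3:4
  c3: issue SUB r3<-Add1  regs: r0:Mul2,r1:4,r2:Mul1,r3:Add1
  c4: issue ADD r3<-Add2  regs: r0:Mul2,r1:4,r2:Mul1,r3:Add2
  c5: CDB Mul1=20; issue ADD r1<-Add3  regs: r0:Mul2,r1:Add3,r2:20,r3:Add2
  c6: issue MUL r2<-Mul1  regs: r0:Mul2,r1:Add3,r2:Mul1,r3:Add2
  c7: -  regs: r0:Mul2,r1:Add3,r2:Mul1,r3:Add2
  c8: -  regs: r0:Mul2,r1:Add3,r2:Mul1,r3:Add2
  c9: CDB Mul2=400  regs: r0:400,r1:Add3,r2:Mul1,r3:Add2

STATUS = TAG Mul1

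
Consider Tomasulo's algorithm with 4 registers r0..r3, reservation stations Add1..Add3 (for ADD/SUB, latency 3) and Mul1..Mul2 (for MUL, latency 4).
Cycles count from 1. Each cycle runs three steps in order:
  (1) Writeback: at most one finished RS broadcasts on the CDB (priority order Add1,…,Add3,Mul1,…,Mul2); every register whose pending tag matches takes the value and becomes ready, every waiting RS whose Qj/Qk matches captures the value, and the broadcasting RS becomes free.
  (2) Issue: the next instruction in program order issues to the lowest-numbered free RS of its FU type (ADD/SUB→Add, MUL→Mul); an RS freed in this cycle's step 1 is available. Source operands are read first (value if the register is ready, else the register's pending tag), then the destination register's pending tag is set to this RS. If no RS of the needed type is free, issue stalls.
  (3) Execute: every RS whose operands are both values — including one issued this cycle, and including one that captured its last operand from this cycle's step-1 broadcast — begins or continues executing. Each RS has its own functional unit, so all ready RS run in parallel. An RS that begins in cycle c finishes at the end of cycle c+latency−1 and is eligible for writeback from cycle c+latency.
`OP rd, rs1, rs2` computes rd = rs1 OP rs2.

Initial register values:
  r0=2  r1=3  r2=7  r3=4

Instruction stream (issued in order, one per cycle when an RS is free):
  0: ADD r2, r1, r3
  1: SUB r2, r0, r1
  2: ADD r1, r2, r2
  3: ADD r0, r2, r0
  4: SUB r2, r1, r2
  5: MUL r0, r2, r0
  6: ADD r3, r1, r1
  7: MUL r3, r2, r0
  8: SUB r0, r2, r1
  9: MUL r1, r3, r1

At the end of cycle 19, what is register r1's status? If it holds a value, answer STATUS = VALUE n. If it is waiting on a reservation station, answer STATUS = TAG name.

STATUS = TAG Mul1

c1: issue ADD r2<-Add1 | r0:2,r1:3,r2:Add1,r3:4
c2: issue SUB r2<-Add2 | r0:2,r1:3,r2:Add2,r3:4
c3: issue ADD r1<-Add3 | r0:2,r1:Add3,r2:Add2,r3:4
c4: CDB Add1=7; issue ADD r0<-Add1 | r0:Add1,r1:Add3,r2:Add2,r3:4
c5: CDB Add2=-1; issue SUB r2<-Add2 | r0:Add1,r1:Add3,r2:Add2,r3:4
c6: issue MUL r0<-Mul1 | r0:Mul1,r1:Add3,r2:Add2,r3:4
c7: stall | r0:Mul1,r1:Add3,r2:Add2,r3:4
c8: CDB Add1=1; issue ADD r3<-Add1 | r0:Mul1,r1:Add3,r2:Add2,r3:Add1
c9: CDB Add3=-2; issue MUL r3<-Mul2 | r0:Mul1,r1:-2,r2:Add2,r3:Mul2
c10: issue SUB r0<-Add3 | r0:Add3,r1:-2,r2:Add2,r3:Mul2
c11: stall | r0:Add3,r1:-2,r2:Add2,r3:Mul2
c12: CDB Add1=-4; stall | r0:Add3,r1:-2,r2:Add2,r3:Mul2
c13: CDB Add2=-1; stall | r0:Add3,r1:-2,r2:-1,r3:Mul2
c14: stall | r0:Add3,r1:-2,r2:-1,r3:Mul2
c15: stall | r0:Add3,r1:-2,r2:-1,r3:Mul2
c16: CDB Add3=1; stall | r0:1,r1:-2,r2:-1,r3:Mul2
c17: CDB Mul1=-1; issue MUL r1<-Mul1 | r0:1,r1:Mul1,r2:-1,r3:Mul2
c18: - | r0:1,r1:Mul1,r2:-1,r3:Mul2
c19: - | r0:1,r1:Mul1,r2:-1,r3:Mul2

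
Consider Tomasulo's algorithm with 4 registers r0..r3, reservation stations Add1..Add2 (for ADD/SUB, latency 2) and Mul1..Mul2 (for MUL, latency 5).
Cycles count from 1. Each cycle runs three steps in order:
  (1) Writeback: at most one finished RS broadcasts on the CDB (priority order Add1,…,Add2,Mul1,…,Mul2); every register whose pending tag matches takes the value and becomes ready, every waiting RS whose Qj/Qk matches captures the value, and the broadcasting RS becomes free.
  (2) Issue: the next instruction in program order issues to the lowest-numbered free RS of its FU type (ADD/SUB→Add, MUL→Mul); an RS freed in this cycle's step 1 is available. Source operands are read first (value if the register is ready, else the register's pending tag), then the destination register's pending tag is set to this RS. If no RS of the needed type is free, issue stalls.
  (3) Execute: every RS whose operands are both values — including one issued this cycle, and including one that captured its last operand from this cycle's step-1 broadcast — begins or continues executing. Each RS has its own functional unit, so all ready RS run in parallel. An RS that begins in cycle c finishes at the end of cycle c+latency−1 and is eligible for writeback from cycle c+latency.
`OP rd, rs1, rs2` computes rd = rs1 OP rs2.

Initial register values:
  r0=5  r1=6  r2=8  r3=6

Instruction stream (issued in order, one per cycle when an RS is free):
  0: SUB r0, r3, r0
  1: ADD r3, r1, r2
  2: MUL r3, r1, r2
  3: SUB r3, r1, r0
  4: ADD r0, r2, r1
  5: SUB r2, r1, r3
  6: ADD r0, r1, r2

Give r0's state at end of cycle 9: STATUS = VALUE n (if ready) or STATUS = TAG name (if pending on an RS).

c1: issue SUB r0<-Add1 | r0:Add1,r1:6,r2:8,r3:6
c2: issue ADD r3<-Add2 | r0:Add1,r1:6,r2:8,r3:Add2
c3: CDB Add1=1; issue MUL r3<-Mul1 | r0:1,r1:6,r2:8,r3:Mul1
c4: CDB Add2=14; issue SUB r3<-Add1 | r0:1,r1:6,r2:8,r3:Add1
c5: issue ADD r0<-Add2 | r0:Add2,r1:6,r2:8,r3:Add1
c6: CDB Add1=5; issue SUB r2<-Add1 | r0:Add2,r1:6,r2:Add1,r3:5
c7: CDB Add2=14; issue ADD r0<-Add2 | r0:Add2,r1:6,r2:Add1,r3:5
c8: CDB Add1=1 | r0:Add2,r1:6,r2:1,r3:5
c9: CDB Mul1=48 | r0:Add2,r1:6,r2:1,r3:5

STATUS = TAG Add2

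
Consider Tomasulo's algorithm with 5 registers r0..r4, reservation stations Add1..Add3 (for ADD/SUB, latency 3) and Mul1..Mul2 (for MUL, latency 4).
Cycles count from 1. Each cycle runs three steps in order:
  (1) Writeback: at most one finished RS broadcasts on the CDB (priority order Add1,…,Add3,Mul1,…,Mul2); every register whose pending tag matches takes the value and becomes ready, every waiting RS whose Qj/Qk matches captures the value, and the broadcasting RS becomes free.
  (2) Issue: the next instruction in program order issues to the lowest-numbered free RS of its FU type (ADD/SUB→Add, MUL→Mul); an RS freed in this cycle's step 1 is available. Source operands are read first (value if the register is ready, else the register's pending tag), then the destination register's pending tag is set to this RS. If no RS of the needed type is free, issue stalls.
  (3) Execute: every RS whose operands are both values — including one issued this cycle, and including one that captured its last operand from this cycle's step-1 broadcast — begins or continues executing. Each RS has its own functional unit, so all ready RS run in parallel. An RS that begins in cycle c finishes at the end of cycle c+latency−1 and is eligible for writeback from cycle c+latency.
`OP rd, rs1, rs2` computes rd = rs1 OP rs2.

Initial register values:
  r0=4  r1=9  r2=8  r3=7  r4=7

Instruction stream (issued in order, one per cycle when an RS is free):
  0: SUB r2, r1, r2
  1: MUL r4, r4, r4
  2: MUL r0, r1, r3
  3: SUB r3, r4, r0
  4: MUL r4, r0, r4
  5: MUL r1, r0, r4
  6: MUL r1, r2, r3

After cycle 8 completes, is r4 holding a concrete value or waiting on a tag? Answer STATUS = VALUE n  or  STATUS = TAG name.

c1: issue SUB r2<-Add1 | r0:4,r1:9,r2:Add1,r3:7,r4:7
c2: issue MUL r4<-Mul1 | r0:4,r1:9,r2:Add1,r3:7,r4:Mul1
c3: issue MUL r0<-Mul2 | r0:Mul2,r1:9,r2:Add1,r3:7,r4:Mul1
c4: CDB Add1=1; issue SUB r3<-Add1 | r0:Mul2,r1:9,r2:1,r3:Add1,r4:Mul1
c5: stall | r0:Mul2,r1:9,r2:1,r3:Add1,r4:Mul1
c6: CDB Mul1=49; issue MUL r4<-Mul1 | r0:Mul2,r1:9,r2:1,r3:Add1,r4:Mul1
c7: CDB Mul2=63; issue MUL r1<-Mul2 | r0:63,r1:Mul2,r2:1,r3:Add1,r4:Mul1
c8: stall | r0:63,r1:Mul2,r2:1,r3:Add1,r4:Mul1

STATUS = TAG Mul1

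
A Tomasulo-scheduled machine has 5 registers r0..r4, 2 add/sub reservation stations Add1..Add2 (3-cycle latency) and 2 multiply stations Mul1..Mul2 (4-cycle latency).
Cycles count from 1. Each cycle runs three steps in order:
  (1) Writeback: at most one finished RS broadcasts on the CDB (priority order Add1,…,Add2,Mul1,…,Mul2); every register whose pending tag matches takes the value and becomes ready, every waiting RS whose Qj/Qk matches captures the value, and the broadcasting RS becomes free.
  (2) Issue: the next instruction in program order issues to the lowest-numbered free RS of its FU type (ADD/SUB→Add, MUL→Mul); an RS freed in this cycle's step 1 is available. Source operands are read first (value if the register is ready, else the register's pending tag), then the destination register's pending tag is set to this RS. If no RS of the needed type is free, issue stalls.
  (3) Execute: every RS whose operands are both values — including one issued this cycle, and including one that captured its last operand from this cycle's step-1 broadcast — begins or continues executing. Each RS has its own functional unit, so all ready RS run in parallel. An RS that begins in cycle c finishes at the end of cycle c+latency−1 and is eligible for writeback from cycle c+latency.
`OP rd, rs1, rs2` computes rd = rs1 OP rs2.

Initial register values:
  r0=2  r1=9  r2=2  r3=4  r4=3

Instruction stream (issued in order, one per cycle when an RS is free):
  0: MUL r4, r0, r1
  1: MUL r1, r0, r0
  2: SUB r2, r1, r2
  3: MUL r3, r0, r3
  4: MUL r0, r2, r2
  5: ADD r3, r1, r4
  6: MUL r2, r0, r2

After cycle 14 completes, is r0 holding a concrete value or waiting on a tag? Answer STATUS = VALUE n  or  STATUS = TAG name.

  c1: issue MUL r4<-Mul1  regs: r0:2,r1:9,r2:2,r3:4,r4:Mul1
  c2: issue MUL r1<-Mul2  regs: r0:2,r1:Mul2,r2:2,r3:4,r4:Mul1
  c3: issue SUB r2<-Add1  regs: r0:2,r1:Mul2,r2:Add1,r3:4,r4:Mul1
  c4: stall  regs: r0:2,r1:Mul2,r2:Add1,r3:4,r4:Mul1
  c5: CDB Mul1=18; issue MUL r3<-Mul1  regs: r0:2,r1:Mul2,r2:Add1,r3:Mul1,r4:18
  c6: CDB Mul2=4; issue MUL r0<-Mul2  regs: r0:Mul2,r1:4,r2:Add1,r3:Mul1,r4:18
  c7: issue ADD r3<-Add2  regs: r0:Mul2,r1:4,r2:Add1,r3:Add2,r4:18
  c8: stall  regs: r0:Mul2,r1:4,r2:Add1,r3:Add2,r4:18
  c9: CDB Add1=2; stall  regs: r0:Mul2,r1:4,r2:2,r3:Add2,r4:18
  c10: CDB Add2=22; stall  regs: r0:Mul2,r1:4,r2:2,r3:22,r4:18
  c11: CDB Mul1=8; issue MUL r2<-Mul1  regs: r0:Mul2,r1:4,r2:Mul1,r3:22,r4:18
  c12: -  regs: r0:Mul2,r1:4,r2:Mul1,r3:22,r4:18
  c13: CDB Mul2=4  regs: r0:4,r1:4,r2:Mul1,r3:22,r4:18
  c14: -  regs: r0:4,r1:4,r2:Mul1,r3:22,r4:18

STATUS = VALUE 4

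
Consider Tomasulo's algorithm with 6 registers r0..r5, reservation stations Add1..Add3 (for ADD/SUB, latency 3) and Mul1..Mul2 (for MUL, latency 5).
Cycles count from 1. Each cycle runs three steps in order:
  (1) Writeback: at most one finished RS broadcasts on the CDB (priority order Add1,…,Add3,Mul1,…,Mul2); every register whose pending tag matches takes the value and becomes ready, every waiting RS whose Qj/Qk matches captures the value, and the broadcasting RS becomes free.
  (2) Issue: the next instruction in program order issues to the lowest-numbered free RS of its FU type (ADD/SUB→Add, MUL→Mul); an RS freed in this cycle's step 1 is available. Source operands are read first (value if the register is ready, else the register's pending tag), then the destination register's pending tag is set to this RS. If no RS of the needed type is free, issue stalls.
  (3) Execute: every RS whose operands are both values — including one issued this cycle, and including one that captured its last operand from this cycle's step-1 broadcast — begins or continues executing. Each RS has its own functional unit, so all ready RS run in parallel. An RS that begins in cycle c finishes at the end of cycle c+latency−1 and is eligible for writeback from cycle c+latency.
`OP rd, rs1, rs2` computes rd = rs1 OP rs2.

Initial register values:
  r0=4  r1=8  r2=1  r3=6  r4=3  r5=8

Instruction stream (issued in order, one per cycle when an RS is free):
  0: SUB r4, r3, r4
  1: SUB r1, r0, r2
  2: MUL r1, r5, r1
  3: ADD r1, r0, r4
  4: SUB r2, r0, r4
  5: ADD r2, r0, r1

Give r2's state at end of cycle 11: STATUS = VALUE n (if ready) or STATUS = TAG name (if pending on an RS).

STATUS = VALUE 11

  c1: issue SUB r4<-Add1  regs: r0:4,r1:8,r2:1,r3:6,r4:Add1,r5:8
  c2: issue SUB r1<-Add2  regs: r0:4,r1:Add2,r2:1,r3:6,r4:Add1,r5:8
  c3: issue MUL r1<-Mul1  regs: r0:4,r1:Mul1,r2:1,r3:6,r4:Add1,r5:8
  c4: CDB Add1=3; issue ADD r1<-Add1  regs: r0:4,r1:Add1,r2:1,r3:6,r4:3,r5:8
  c5: CDB Add2=3; issue SUB r2<-Add2  regs: r0:4,r1:Add1,r2:Add2,r3:6,r4:3,r5:8
  c6: issue ADD r2<-Add3  regs: r0:4,r1:Add1,r2:Add3,r3:6,r4:3,r5:8
  c7: CDB Add1=7  regs: r0:4,r1:7,r2:Add3,r3:6,r4:3,r5:8
  c8: CDB Add2=1  regs: r0:4,r1:7,r2:Add3,r3:6,r4:3,r5:8
  c9: -  regs: r0:4,r1:7,r2:Add3,r3:6,r4:3,r5:8
  c10: CDB Add3=11  regs: r0:4,r1:7,r2:11,r3:6,r4:3,r5:8
  c11: CDB Mul1=24  regs: r0:4,r1:7,r2:11,r3:6,r4:3,r5:8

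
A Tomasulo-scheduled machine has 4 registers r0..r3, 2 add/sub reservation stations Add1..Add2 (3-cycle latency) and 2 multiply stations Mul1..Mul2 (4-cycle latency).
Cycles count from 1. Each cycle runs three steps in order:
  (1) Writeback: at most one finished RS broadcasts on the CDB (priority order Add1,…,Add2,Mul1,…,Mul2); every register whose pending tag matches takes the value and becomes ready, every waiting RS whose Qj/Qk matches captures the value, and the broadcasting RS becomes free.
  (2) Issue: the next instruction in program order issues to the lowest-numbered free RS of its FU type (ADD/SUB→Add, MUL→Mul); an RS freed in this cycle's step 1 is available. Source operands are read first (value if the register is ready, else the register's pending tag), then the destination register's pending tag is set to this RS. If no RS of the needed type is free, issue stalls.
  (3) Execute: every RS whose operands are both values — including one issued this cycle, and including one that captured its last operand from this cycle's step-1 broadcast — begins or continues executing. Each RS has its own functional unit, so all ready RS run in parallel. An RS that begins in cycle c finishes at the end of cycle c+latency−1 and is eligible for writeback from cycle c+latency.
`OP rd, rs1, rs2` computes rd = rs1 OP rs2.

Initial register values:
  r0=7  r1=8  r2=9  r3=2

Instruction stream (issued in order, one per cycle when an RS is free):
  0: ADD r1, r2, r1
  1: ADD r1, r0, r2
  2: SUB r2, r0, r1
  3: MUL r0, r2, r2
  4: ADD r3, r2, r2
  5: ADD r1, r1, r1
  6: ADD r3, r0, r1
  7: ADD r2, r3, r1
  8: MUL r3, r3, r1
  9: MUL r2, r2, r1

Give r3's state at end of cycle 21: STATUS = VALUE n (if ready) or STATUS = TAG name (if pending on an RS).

cycle 1: issue ADD r1<-Add1 // r0:7,r1:Add1,r2:9,r3:2
cycle 2: issue ADD r1<-Add2 // r0:7,r1:Add2,r2:9,r3:2
cycle 3: stall // r0:7,r1:Add2,r2:9,r3:2
cycle 4: CDB Add1=17; issue SUB r2<-Add1 // r0:7,r1:Add2,r2:Add1,r3:2
cycle 5: CDB Add2=16; issue MUL r0<-Mul1 // r0:Mul1,r1:16,r2:Add1,r3:2
cycle 6: issue ADD r3<-Add2 // r0:Mul1,r1:16,r2:Add1,r3:Add2
cycle 7: stall // r0:Mul1,r1:16,r2:Add1,r3:Add2
cycle 8: CDB Add1=-9; issue ADD r1<-Add1 // r0:Mul1,r1:Add1,r2:-9,r3:Add2
cycle 9: stall // r0:Mul1,r1:Add1,r2:-9,r3:Add2
cycle 10: stall // r0:Mul1,r1:Add1,r2:-9,r3:Add2
cycle 11: CDB Add1=32; issue ADD r3<-Add1 // r0:Mul1,r1:32,r2:-9,r3:Add1
cycle 12: CDB Add2=-18; issue ADD r2<-Add2 // r0:Mul1,r1:32,r2:Add2,r3:Add1
cycle 13: CDB Mul1=81; issue MUL r3<-Mul1 // r0:81,r1:32,r2:Add2,r3:Mul1
cycle 14: issue MUL r2<-Mul2 // r0:81,r1:32,r2:Mul2,r3:Mul1
cycle 15: - // r0:81,r1:32,r2:Mul2,r3:Mul1
cycle 16: CDB Add1=113 // r0:81,r1:32,r2:Mul2,r3:Mul1
cycle 17: - // r0:81,r1:32,r2:Mul2,r3:Mul1
cycle 18: - // r0:81,r1:32,r2:Mul2,r3:Mul1
cycle 19: CDB Add2=145 // r0:81,r1:32,r2:Mul2,r3:Mul1
cycle 20: CDB Mul1=3616 // r0:81,r1:32,r2:Mul2,r3:3616
cycle 21: - // r0:81,r1:32,r2:Mul2,r3:3616

STATUS = VALUE 3616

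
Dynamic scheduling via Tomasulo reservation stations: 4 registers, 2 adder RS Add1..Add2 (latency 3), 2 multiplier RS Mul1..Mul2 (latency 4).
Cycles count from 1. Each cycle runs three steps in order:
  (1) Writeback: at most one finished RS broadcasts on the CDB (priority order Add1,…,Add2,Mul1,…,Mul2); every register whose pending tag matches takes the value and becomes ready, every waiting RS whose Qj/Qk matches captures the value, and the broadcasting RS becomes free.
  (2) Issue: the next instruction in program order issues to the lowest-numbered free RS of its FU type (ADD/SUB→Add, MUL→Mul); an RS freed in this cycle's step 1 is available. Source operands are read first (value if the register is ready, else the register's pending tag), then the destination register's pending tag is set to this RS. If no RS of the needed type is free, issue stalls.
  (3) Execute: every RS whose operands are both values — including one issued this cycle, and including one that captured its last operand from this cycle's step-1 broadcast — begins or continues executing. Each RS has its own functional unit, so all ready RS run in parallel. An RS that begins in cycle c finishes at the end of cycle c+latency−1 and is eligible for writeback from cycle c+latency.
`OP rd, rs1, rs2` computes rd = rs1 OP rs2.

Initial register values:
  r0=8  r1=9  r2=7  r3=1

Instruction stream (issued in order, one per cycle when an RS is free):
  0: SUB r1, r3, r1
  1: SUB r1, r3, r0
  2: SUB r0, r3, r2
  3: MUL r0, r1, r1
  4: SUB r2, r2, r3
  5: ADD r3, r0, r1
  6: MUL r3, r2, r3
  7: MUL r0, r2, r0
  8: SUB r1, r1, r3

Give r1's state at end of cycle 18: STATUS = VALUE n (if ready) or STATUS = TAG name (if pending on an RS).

STATUS = TAG Add2

cycle 1: issue SUB r1<-Add1 // r0:8,r1:Add1,r2:7,r3:1
cycle 2: issue SUB r1<-Add2 // r0:8,r1:Add2,r2:7,r3:1
cycle 3: stall // r0:8,r1:Add2,r2:7,r3:1
cycle 4: CDB Add1=-8; issue SUB r0<-Add1 // r0:Add1,r1:Add2,r2:7,r3:1
cycle 5: CDB Add2=-7; issue MUL r0<-Mul1 // r0:Mul1,r1:-7,r2:7,r3:1
cycle 6: issue SUB r2<-Add2 // r0:Mul1,r1:-7,r2:Add2,r3:1
cycle 7: CDB Add1=-6; issue ADD r3<-Add1 // r0:Mul1,r1:-7,r2:Add2,r3:Add1
cycle 8: issue MUL r3<-Mul2 // r0:Mul1,r1:-7,r2:Add2,r3:Mul2
cycle 9: CDB Add2=6; stall // r0:Mul1,r1:-7,r2:6,r3:Mul2
cycle 10: CDB Mul1=49; issue MUL r0<-Mul1 // r0:Mul1,r1:-7,r2:6,r3:Mul2
cycle 11: issue SUB r1<-Add2 // r0:Mul1,r1:Add2,r2:6,r3:Mul2
cycle 12: - // r0:Mul1,r1:Add2,r2:6,r3:Mul2
cycle 13: CDB Add1=42 // r0:Mul1,r1:Add2,r2:6,r3:Mul2
cycle 14: CDB Mul1=294 // r0:294,r1:Add2,r2:6,r3:Mul2
cycle 15: - // r0:294,r1:Add2,r2:6,r3:Mul2
cycle 16: - // r0:294,r1:Add2,r2:6,r3:Mul2
cycle 17: CDB Mul2=252 // r0:294,r1:Add2,r2:6,r3:252
cycle 18: - // r0:294,r1:Add2,r2:6,r3:252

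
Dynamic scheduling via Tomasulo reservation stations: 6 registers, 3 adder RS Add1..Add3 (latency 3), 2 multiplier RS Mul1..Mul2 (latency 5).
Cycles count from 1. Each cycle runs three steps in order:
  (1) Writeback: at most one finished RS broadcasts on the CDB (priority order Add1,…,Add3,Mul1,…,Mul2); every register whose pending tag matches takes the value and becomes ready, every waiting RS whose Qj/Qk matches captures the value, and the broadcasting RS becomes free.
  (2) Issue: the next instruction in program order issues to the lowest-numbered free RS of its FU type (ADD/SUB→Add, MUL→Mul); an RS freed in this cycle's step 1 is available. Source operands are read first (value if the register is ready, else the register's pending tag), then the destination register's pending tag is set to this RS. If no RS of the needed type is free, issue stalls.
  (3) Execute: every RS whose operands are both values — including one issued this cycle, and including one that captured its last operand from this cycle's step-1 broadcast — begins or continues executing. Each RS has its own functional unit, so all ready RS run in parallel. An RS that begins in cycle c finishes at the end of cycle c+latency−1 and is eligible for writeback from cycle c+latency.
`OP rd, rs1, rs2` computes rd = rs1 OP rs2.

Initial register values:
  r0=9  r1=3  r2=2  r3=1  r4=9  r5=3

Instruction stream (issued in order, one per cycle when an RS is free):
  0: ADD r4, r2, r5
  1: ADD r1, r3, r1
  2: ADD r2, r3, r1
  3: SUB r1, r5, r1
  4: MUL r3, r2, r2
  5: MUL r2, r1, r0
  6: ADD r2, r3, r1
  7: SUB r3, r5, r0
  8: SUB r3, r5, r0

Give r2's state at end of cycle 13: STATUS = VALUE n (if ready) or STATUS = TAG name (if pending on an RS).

cycle 1: issue ADD r4<-Add1 // r0:9,r1:3,r2:2,r3:1,r4:Add1,r5:3
cycle 2: issue ADD r1<-Add2 // r0:9,r1:Add2,r2:2,r3:1,r4:Add1,r5:3
cycle 3: issue ADD r2<-Add3 // r0:9,r1:Add2,r2:Add3,r3:1,r4:Add1,r5:3
cycle 4: CDB Add1=5; issue SUB r1<-Add1 // r0:9,r1:Add1,r2:Add3,r3:1,r4:5,r5:3
cycle 5: CDB Add2=4; issue MUL r3<-Mul1 // r0:9,r1:Add1,r2:Add3,r3:Mul1,r4:5,r5:3
cycle 6: issue MUL r2<-Mul2 // r0:9,r1:Add1,r2:Mul2,r3:Mul1,r4:5,r5:3
cycle 7: issue ADD r2<-Add2 // r0:9,r1:Add1,r2:Add2,r3:Mul1,r4:5,r5:3
cycle 8: CDB Add1=-1; issue SUB r3<-Add1 // r0:9,r1:-1,r2:Add2,r3:Add1,r4:5,r5:3
cycle 9: CDB Add3=5; issue SUB r3<-Add3 // r0:9,r1:-1,r2:Add2,r3:Add3,r4:5,r5:3
cycle 10: - // r0:9,r1:-1,r2:Add2,r3:Add3,r4:5,r5:3
cycle 11: CDB Add1=-6 // r0:9,r1:-1,r2:Add2,r3:Add3,r4:5,r5:3
cycle 12: CDB Add3=-6 // r0:9,r1:-1,r2:Add2,r3:-6,r4:5,r5:3
cycle 13: CDB Mul2=-9 // r0:9,r1:-1,r2:Add2,r3:-6,r4:5,r5:3

STATUS = TAG Add2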